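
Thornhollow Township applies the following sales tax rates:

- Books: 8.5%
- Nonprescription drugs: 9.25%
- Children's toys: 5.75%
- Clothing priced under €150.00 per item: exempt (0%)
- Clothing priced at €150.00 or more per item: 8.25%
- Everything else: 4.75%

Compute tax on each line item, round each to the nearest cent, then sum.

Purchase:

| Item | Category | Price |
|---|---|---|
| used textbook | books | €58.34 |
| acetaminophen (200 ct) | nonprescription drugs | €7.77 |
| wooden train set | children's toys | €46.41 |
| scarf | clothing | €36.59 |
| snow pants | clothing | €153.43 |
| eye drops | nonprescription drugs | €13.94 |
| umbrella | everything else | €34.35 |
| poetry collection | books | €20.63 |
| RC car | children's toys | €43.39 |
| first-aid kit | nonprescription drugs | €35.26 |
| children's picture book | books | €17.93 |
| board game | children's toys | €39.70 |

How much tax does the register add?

Used textbook €58.34: books → 8.5% → €4.96
Acetaminophen (200 ct) €7.77: nonprescription drugs → 9.25% → €0.72
Wooden train set €46.41: children's toys → 5.75% → €2.67
Scarf €36.59: clothing, under €150.00 → 0% → €0.00
Snow pants €153.43: clothing, €150.00 or more → 8.25% → €12.66
Eye drops €13.94: nonprescription drugs → 9.25% → €1.29
Umbrella €34.35: everything else → 4.75% → €1.63
Poetry collection €20.63: books → 8.5% → €1.75
RC car €43.39: children's toys → 5.75% → €2.49
First-aid kit €35.26: nonprescription drugs → 9.25% → €3.26
Children's picture book €17.93: books → 8.5% → €1.52
Board game €39.70: children's toys → 5.75% → €2.28
Total tax = €4.96 + €0.72 + €2.67 + €12.66 + €1.29 + €1.63 + €1.75 + €2.49 + €3.26 + €1.52 + €2.28 = €35.23

€35.23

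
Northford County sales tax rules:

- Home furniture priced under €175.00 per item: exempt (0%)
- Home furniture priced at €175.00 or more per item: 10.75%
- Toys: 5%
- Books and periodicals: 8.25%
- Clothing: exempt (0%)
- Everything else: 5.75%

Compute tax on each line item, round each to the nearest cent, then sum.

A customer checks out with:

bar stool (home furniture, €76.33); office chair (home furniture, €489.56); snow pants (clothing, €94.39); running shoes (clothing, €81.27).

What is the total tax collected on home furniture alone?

Bar stool €76.33: home furniture, under €175.00 → 0% → €0.00
Office chair €489.56: home furniture, €175.00 or more → 10.75% → €52.63
Tax on home furniture = €0.00 + €52.63 = €52.63

€52.63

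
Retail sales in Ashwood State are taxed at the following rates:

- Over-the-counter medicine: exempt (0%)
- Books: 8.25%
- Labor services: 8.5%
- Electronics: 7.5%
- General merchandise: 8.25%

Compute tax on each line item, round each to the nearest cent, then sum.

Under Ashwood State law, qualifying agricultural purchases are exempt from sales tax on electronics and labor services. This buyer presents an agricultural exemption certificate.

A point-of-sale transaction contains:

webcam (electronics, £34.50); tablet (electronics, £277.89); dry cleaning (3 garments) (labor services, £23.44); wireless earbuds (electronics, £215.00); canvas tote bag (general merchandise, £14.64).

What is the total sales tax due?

£1.21

Webcam £34.50: electronics, buyer-exempt → 0% → £0.00
Tablet £277.89: electronics, buyer-exempt → 0% → £0.00
Dry cleaning (3 garments) £23.44: labor services, buyer-exempt → 0% → £0.00
Wireless earbuds £215.00: electronics, buyer-exempt → 0% → £0.00
Canvas tote bag £14.64: general merchandise → 8.25% → £1.21
Total tax = £1.21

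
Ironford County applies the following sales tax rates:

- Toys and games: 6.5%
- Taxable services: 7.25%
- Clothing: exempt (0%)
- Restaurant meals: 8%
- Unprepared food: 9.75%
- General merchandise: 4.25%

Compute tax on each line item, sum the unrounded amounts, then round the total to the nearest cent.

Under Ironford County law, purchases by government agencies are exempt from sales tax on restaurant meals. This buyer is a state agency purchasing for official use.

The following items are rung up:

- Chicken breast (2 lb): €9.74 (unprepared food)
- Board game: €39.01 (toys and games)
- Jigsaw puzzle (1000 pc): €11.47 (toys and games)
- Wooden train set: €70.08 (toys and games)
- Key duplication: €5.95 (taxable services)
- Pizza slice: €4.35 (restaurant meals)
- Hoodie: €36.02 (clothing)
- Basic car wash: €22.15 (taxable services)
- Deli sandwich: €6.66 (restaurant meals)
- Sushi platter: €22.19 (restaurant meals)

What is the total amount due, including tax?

€238.44

Chicken breast (2 lb) €9.74: unprepared food → 9.75% → €0.94965
Board game €39.01: toys and games → 6.5% → €2.53565
Jigsaw puzzle (1000 pc) €11.47: toys and games → 6.5% → €0.74555
Wooden train set €70.08: toys and games → 6.5% → €4.5552
Key duplication €5.95: taxable services → 7.25% → €0.431375
Pizza slice €4.35: restaurant meals, buyer-exempt → 0% → €0.00
Hoodie €36.02: clothing → 0% → €0.00
Basic car wash €22.15: taxable services → 7.25% → €1.605875
Deli sandwich €6.66: restaurant meals, buyer-exempt → 0% → €0.00
Sushi platter €22.19: restaurant meals, buyer-exempt → 0% → €0.00
Subtotal = €227.62; unrounded tax = €10.8233 → €10.82; total due = €238.44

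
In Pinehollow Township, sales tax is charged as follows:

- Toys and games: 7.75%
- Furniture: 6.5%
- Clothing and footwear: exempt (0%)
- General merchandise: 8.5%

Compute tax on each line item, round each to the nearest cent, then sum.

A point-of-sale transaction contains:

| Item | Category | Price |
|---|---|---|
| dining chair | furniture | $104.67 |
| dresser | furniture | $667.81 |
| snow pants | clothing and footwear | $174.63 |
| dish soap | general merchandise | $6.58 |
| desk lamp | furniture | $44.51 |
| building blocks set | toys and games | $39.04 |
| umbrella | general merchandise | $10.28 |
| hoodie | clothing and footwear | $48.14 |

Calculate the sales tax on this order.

$57.56

Dining chair $104.67: furniture → 6.5% → $6.80
Dresser $667.81: furniture → 6.5% → $43.41
Snow pants $174.63: clothing and footwear → 0% → $0.00
Dish soap $6.58: general merchandise → 8.5% → $0.56
Desk lamp $44.51: furniture → 6.5% → $2.89
Building blocks set $39.04: toys and games → 7.75% → $3.03
Umbrella $10.28: general merchandise → 8.5% → $0.87
Hoodie $48.14: clothing and footwear → 0% → $0.00
Total tax = $6.80 + $43.41 + $0.56 + $2.89 + $3.03 + $0.87 = $57.56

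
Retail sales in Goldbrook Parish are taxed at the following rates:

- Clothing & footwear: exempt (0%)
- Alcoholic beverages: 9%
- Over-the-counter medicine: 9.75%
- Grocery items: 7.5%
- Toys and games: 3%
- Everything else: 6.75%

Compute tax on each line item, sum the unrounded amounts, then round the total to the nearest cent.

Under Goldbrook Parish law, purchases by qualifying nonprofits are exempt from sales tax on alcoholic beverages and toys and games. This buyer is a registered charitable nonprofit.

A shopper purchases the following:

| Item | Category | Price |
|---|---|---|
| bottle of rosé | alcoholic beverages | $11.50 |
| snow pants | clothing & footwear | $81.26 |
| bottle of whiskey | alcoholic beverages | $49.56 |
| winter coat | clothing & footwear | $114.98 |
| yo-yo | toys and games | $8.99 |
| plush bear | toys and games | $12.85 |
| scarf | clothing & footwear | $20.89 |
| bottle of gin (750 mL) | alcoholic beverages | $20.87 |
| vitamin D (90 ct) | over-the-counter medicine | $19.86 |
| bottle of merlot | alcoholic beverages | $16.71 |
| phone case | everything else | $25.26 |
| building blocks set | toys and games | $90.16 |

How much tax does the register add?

Bottle of rosé $11.50: alcoholic beverages, buyer-exempt → 0% → $0.00
Snow pants $81.26: clothing & footwear → 0% → $0.00
Bottle of whiskey $49.56: alcoholic beverages, buyer-exempt → 0% → $0.00
Winter coat $114.98: clothing & footwear → 0% → $0.00
Yo-yo $8.99: toys and games, buyer-exempt → 0% → $0.00
Plush bear $12.85: toys and games, buyer-exempt → 0% → $0.00
Scarf $20.89: clothing & footwear → 0% → $0.00
Bottle of gin (750 mL) $20.87: alcoholic beverages, buyer-exempt → 0% → $0.00
Vitamin D (90 ct) $19.86: over-the-counter medicine → 9.75% → $1.93635
Bottle of merlot $16.71: alcoholic beverages, buyer-exempt → 0% → $0.00
Phone case $25.26: everything else → 6.75% → $1.70505
Building blocks set $90.16: toys and games, buyer-exempt → 0% → $0.00
Unrounded tax sum = $3.6414 → $3.64

$3.64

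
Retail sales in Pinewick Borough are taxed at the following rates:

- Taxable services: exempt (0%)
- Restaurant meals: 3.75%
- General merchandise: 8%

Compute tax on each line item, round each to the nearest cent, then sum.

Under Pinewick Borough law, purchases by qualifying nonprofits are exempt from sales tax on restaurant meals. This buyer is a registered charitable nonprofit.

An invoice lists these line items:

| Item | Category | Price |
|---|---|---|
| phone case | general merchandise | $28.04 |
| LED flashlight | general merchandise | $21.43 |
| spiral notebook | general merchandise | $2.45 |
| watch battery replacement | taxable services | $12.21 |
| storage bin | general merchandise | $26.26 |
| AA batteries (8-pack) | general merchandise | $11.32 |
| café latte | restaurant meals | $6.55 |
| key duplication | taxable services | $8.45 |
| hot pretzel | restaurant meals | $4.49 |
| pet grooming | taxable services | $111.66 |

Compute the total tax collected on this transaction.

Phone case $28.04: general merchandise → 8% → $2.24
LED flashlight $21.43: general merchandise → 8% → $1.71
Spiral notebook $2.45: general merchandise → 8% → $0.20
Watch battery replacement $12.21: taxable services → 0% → $0.00
Storage bin $26.26: general merchandise → 8% → $2.10
AA batteries (8-pack) $11.32: general merchandise → 8% → $0.91
Café latte $6.55: restaurant meals, buyer-exempt → 0% → $0.00
Key duplication $8.45: taxable services → 0% → $0.00
Hot pretzel $4.49: restaurant meals, buyer-exempt → 0% → $0.00
Pet grooming $111.66: taxable services → 0% → $0.00
Total tax = $2.24 + $1.71 + $0.20 + $2.10 + $0.91 = $7.16

$7.16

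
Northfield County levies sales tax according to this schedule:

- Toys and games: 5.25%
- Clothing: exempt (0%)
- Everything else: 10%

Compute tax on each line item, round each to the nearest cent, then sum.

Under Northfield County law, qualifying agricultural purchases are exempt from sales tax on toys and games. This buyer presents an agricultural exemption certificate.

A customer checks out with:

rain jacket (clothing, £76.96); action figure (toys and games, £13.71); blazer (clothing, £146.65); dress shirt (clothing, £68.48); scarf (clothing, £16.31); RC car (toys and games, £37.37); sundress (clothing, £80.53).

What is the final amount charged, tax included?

Rain jacket £76.96: clothing → 0% → £0.00
Action figure £13.71: toys and games, buyer-exempt → 0% → £0.00
Blazer £146.65: clothing → 0% → £0.00
Dress shirt £68.48: clothing → 0% → £0.00
Scarf £16.31: clothing → 0% → £0.00
RC car £37.37: toys and games, buyer-exempt → 0% → £0.00
Sundress £80.53: clothing → 0% → £0.00
Subtotal = £440.01; tax = £0.00; total due = £440.01

£440.01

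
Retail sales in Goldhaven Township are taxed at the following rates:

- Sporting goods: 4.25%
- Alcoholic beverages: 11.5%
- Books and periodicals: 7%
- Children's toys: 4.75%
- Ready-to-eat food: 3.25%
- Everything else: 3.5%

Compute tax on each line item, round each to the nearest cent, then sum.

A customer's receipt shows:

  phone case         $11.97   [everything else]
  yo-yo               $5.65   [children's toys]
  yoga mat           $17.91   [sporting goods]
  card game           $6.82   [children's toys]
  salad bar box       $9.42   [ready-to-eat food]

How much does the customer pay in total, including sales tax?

Phone case $11.97: everything else → 3.5% → $0.42
Yo-yo $5.65: children's toys → 4.75% → $0.27
Yoga mat $17.91: sporting goods → 4.25% → $0.76
Card game $6.82: children's toys → 4.75% → $0.32
Salad bar box $9.42: ready-to-eat food → 3.25% → $0.31
Subtotal = $51.77; tax = $2.08; total due = $53.85

$53.85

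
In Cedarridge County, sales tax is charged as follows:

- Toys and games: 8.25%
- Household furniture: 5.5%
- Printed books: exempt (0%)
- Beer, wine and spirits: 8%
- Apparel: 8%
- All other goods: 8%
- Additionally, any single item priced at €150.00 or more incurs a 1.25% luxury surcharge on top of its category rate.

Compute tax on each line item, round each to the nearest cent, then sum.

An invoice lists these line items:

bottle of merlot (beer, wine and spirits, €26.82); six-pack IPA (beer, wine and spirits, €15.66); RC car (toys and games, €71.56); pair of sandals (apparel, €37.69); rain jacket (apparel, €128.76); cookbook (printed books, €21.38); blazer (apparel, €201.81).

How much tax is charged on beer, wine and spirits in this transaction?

Bottle of merlot €26.82: beer, wine and spirits → 8% → €2.15
Six-pack IPA €15.66: beer, wine and spirits → 8% → €1.25
Tax on beer, wine and spirits = €2.15 + €1.25 = €3.40

€3.40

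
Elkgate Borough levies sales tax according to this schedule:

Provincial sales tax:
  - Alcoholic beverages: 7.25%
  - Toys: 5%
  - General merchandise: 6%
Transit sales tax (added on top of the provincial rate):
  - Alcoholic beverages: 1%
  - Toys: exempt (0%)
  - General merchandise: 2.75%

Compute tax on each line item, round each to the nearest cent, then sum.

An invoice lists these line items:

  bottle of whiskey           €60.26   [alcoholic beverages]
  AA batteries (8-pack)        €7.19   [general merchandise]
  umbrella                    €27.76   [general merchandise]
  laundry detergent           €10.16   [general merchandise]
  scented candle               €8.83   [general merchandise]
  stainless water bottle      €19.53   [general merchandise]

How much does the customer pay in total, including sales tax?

€145.13

Bottle of whiskey €60.26: alcoholic beverages → 7.25% + 1% transit = 8.25% → €4.97
AA batteries (8-pack) €7.19: general merchandise → 6% + 2.75% transit = 8.75% → €0.63
Umbrella €27.76: general merchandise → 6% + 2.75% transit = 8.75% → €2.43
Laundry detergent €10.16: general merchandise → 6% + 2.75% transit = 8.75% → €0.89
Scented candle €8.83: general merchandise → 6% + 2.75% transit = 8.75% → €0.77
Stainless water bottle €19.53: general merchandise → 6% + 2.75% transit = 8.75% → €1.71
Subtotal = €133.73; tax = €11.40; total due = €145.13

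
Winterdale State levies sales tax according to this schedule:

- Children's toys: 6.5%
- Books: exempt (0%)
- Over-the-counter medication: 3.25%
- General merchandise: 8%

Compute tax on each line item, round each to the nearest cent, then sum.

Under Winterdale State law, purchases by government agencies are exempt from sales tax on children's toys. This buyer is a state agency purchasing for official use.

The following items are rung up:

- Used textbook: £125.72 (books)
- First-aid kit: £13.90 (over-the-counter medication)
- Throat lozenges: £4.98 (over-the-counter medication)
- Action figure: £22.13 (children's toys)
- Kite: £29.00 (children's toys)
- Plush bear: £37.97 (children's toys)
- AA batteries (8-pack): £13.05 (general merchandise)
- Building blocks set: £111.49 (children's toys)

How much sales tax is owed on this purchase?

£1.65

Used textbook £125.72: books → 0% → £0.00
First-aid kit £13.90: over-the-counter medication → 3.25% → £0.45
Throat lozenges £4.98: over-the-counter medication → 3.25% → £0.16
Action figure £22.13: children's toys, buyer-exempt → 0% → £0.00
Kite £29.00: children's toys, buyer-exempt → 0% → £0.00
Plush bear £37.97: children's toys, buyer-exempt → 0% → £0.00
AA batteries (8-pack) £13.05: general merchandise → 8% → £1.04
Building blocks set £111.49: children's toys, buyer-exempt → 0% → £0.00
Total tax = £0.45 + £0.16 + £1.04 = £1.65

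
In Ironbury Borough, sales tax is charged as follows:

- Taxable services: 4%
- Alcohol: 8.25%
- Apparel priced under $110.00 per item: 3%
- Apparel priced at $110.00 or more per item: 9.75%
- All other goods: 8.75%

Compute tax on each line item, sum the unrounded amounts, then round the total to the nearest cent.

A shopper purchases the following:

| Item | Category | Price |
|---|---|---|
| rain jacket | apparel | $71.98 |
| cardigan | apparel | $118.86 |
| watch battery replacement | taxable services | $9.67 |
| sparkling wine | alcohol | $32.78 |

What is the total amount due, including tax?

Rain jacket $71.98: apparel, under $110.00 → 3% → $2.1594
Cardigan $118.86: apparel, $110.00 or more → 9.75% → $11.58885
Watch battery replacement $9.67: taxable services → 4% → $0.3868
Sparkling wine $32.78: alcohol → 8.25% → $2.70435
Subtotal = $233.29; unrounded tax = $16.8394 → $16.84; total due = $250.13

$250.13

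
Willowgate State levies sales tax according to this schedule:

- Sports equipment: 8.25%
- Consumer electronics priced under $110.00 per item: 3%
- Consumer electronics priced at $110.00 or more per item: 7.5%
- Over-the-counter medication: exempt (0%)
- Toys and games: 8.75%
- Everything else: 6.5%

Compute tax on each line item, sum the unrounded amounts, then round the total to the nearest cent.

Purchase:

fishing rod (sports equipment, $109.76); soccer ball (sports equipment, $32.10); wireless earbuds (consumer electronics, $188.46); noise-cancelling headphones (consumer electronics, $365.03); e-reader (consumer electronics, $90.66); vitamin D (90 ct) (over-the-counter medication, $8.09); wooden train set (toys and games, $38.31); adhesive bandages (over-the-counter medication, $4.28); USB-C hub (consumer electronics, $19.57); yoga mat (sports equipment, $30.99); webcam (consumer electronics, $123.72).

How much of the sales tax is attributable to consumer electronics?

$54.10

Wireless earbuds $188.46: consumer electronics, $110.00 or more → 7.5% → $14.1345
Noise-cancelling headphones $365.03: consumer electronics, $110.00 or more → 7.5% → $27.37725
E-reader $90.66: consumer electronics, under $110.00 → 3% → $2.7198
USB-C hub $19.57: consumer electronics, under $110.00 → 3% → $0.5871
Webcam $123.72: consumer electronics, $110.00 or more → 7.5% → $9.279
Tax on consumer electronics: unrounded sum = $54.09765 → $54.10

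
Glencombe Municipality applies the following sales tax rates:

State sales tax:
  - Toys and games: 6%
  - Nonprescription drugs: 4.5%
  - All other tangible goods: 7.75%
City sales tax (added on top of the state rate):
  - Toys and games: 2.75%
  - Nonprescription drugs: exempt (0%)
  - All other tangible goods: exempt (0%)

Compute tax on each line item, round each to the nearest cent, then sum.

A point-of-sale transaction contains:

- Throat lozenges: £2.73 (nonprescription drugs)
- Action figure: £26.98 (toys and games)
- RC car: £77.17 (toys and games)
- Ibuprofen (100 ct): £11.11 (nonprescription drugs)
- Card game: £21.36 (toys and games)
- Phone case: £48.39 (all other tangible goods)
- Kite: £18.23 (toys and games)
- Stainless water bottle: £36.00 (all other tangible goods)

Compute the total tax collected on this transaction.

£19.74

Throat lozenges £2.73: nonprescription drugs → 4.5% + 0% city = 4.5% → £0.12
Action figure £26.98: toys and games → 6% + 2.75% city = 8.75% → £2.36
RC car £77.17: toys and games → 6% + 2.75% city = 8.75% → £6.75
Ibuprofen (100 ct) £11.11: nonprescription drugs → 4.5% + 0% city = 4.5% → £0.50
Card game £21.36: toys and games → 6% + 2.75% city = 8.75% → £1.87
Phone case £48.39: all other tangible goods → 7.75% + 0% city = 7.75% → £3.75
Kite £18.23: toys and games → 6% + 2.75% city = 8.75% → £1.60
Stainless water bottle £36.00: all other tangible goods → 7.75% + 0% city = 7.75% → £2.79
Total tax = £0.12 + £2.36 + £6.75 + £0.50 + £1.87 + £3.75 + £1.60 + £2.79 = £19.74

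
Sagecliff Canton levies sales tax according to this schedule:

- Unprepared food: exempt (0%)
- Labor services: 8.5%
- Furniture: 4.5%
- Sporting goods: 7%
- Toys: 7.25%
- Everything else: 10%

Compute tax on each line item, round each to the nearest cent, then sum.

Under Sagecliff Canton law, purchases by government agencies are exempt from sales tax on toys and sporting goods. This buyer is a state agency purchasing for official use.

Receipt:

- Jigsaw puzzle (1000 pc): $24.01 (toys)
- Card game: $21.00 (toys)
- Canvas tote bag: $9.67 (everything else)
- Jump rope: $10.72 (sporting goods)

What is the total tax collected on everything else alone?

Canvas tote bag $9.67: everything else → 10% → $0.97
Tax on everything else = $0.97

$0.97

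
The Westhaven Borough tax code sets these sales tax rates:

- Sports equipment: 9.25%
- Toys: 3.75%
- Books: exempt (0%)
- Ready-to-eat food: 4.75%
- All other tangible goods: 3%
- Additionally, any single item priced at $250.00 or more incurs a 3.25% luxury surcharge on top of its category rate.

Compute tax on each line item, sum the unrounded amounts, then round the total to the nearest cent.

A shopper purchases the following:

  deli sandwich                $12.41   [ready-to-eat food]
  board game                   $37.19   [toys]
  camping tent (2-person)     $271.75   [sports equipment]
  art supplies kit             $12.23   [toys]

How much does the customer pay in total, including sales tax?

Deli sandwich $12.41: ready-to-eat food → 4.75% → $0.589475
Board game $37.19: toys → 3.75% → $1.394625
Camping tent (2-person) $271.75: sports equipment → 9.25% + 3.25% surcharge = 12.5% → $33.96875
Art supplies kit $12.23: toys → 3.75% → $0.458625
Subtotal = $333.58; unrounded tax = $36.411475 → $36.41; total due = $369.99

$369.99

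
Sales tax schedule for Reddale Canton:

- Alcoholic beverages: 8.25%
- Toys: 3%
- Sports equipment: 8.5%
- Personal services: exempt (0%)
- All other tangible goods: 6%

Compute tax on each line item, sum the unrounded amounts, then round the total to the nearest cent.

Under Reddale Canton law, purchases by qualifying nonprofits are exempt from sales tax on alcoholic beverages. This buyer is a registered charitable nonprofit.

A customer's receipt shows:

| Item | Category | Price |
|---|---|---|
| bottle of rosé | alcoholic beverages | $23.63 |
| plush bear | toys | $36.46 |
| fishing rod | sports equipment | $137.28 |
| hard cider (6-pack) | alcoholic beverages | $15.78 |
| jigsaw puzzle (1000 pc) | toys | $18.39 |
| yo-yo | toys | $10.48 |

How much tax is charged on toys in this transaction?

$1.96

Plush bear $36.46: toys → 3% → $1.0938
Jigsaw puzzle (1000 pc) $18.39: toys → 3% → $0.5517
Yo-yo $10.48: toys → 3% → $0.3144
Tax on toys: unrounded sum = $1.9599 → $1.96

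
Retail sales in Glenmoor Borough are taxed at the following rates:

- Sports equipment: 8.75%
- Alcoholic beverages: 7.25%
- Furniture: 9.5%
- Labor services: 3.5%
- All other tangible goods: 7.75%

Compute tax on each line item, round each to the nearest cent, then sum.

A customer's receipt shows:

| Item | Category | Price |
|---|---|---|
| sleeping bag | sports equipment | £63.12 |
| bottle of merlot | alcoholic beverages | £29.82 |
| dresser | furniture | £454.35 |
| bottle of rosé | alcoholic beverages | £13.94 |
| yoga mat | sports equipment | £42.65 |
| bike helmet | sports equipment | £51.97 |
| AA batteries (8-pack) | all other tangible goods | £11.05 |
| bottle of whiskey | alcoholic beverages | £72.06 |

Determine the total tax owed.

£66.21

Sleeping bag £63.12: sports equipment → 8.75% → £5.52
Bottle of merlot £29.82: alcoholic beverages → 7.25% → £2.16
Dresser £454.35: furniture → 9.5% → £43.16
Bottle of rosé £13.94: alcoholic beverages → 7.25% → £1.01
Yoga mat £42.65: sports equipment → 8.75% → £3.73
Bike helmet £51.97: sports equipment → 8.75% → £4.55
AA batteries (8-pack) £11.05: all other tangible goods → 7.75% → £0.86
Bottle of whiskey £72.06: alcoholic beverages → 7.25% → £5.22
Total tax = £5.52 + £2.16 + £43.16 + £1.01 + £3.73 + £4.55 + £0.86 + £5.22 = £66.21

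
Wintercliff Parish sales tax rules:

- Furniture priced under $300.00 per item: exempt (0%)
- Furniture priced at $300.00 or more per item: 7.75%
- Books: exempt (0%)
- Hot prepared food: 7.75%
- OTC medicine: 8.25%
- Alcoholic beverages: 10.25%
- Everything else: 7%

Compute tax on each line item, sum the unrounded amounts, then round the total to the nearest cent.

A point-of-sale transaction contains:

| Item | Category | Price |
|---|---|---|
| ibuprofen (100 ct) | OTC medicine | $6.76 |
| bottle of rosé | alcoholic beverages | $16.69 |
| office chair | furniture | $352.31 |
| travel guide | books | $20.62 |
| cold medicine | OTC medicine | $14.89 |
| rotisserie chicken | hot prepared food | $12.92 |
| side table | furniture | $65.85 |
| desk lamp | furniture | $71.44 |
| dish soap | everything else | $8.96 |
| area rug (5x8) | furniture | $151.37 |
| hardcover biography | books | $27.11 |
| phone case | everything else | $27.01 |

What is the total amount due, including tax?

Ibuprofen (100 ct) $6.76: OTC medicine → 8.25% → $0.5577
Bottle of rosé $16.69: alcoholic beverages → 10.25% → $1.710725
Office chair $352.31: furniture, $300.00 or more → 7.75% → $27.304025
Travel guide $20.62: books → 0% → $0.00
Cold medicine $14.89: OTC medicine → 8.25% → $1.228425
Rotisserie chicken $12.92: hot prepared food → 7.75% → $1.0013
Side table $65.85: furniture, under $300.00 → 0% → $0.00
Desk lamp $71.44: furniture, under $300.00 → 0% → $0.00
Dish soap $8.96: everything else → 7% → $0.6272
Area rug (5x8) $151.37: furniture, under $300.00 → 0% → $0.00
Hardcover biography $27.11: books → 0% → $0.00
Phone case $27.01: everything else → 7% → $1.8907
Subtotal = $775.93; unrounded tax = $34.320075 → $34.32; total due = $810.25

$810.25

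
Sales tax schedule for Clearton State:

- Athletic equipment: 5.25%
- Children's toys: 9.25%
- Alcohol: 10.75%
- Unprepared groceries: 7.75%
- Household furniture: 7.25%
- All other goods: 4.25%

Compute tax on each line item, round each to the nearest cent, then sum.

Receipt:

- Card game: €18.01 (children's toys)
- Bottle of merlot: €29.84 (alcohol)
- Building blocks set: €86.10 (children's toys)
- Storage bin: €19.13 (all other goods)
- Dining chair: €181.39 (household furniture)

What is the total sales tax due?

€26.80

Card game €18.01: children's toys → 9.25% → €1.67
Bottle of merlot €29.84: alcohol → 10.75% → €3.21
Building blocks set €86.10: children's toys → 9.25% → €7.96
Storage bin €19.13: all other goods → 4.25% → €0.81
Dining chair €181.39: household furniture → 7.25% → €13.15
Total tax = €1.67 + €3.21 + €7.96 + €0.81 + €13.15 = €26.80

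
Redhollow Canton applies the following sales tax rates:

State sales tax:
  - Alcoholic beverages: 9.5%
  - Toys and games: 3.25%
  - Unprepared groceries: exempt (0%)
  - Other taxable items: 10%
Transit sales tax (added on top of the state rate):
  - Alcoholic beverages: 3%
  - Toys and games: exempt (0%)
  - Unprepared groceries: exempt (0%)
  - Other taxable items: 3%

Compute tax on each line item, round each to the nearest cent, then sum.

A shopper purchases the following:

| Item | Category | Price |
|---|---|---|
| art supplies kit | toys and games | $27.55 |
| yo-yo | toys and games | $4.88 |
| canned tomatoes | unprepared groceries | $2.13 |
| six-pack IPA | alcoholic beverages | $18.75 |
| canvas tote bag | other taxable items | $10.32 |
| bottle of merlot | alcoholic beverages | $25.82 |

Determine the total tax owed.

$7.97

Art supplies kit $27.55: toys and games → 3.25% + 0% transit = 3.25% → $0.90
Yo-yo $4.88: toys and games → 3.25% + 0% transit = 3.25% → $0.16
Canned tomatoes $2.13: unprepared groceries → 0% + 0% transit = 0% → $0.00
Six-pack IPA $18.75: alcoholic beverages → 9.5% + 3% transit = 12.5% → $2.34
Canvas tote bag $10.32: other taxable items → 10% + 3% transit = 13% → $1.34
Bottle of merlot $25.82: alcoholic beverages → 9.5% + 3% transit = 12.5% → $3.23
Total tax = $0.90 + $0.16 + $2.34 + $1.34 + $3.23 = $7.97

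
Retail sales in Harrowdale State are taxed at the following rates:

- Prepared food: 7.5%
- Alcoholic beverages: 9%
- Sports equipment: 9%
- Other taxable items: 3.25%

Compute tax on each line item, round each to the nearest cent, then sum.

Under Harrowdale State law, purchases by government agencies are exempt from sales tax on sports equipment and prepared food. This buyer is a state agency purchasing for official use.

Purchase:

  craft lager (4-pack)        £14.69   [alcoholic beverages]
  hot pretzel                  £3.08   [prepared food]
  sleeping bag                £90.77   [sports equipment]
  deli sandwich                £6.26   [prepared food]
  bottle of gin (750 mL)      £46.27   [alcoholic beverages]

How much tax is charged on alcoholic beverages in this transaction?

Craft lager (4-pack) £14.69: alcoholic beverages → 9% → £1.32
Bottle of gin (750 mL) £46.27: alcoholic beverages → 9% → £4.16
Tax on alcoholic beverages = £1.32 + £4.16 = £5.48

£5.48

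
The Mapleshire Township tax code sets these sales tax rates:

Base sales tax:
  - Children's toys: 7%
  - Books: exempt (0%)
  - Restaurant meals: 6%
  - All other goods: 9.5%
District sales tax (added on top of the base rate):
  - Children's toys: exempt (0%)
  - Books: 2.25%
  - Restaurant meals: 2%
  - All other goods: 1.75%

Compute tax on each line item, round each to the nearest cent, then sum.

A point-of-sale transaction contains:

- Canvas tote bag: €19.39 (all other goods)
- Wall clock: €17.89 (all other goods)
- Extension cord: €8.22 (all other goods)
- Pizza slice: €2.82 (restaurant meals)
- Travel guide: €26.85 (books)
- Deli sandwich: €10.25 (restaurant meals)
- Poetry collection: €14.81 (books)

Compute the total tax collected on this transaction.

Canvas tote bag €19.39: all other goods → 9.5% + 1.75% district = 11.25% → €2.18
Wall clock €17.89: all other goods → 9.5% + 1.75% district = 11.25% → €2.01
Extension cord €8.22: all other goods → 9.5% + 1.75% district = 11.25% → €0.92
Pizza slice €2.82: restaurant meals → 6% + 2% district = 8% → €0.23
Travel guide €26.85: books → 0% + 2.25% district = 2.25% → €0.60
Deli sandwich €10.25: restaurant meals → 6% + 2% district = 8% → €0.82
Poetry collection €14.81: books → 0% + 2.25% district = 2.25% → €0.33
Total tax = €2.18 + €2.01 + €0.92 + €0.23 + €0.60 + €0.82 + €0.33 = €7.09

€7.09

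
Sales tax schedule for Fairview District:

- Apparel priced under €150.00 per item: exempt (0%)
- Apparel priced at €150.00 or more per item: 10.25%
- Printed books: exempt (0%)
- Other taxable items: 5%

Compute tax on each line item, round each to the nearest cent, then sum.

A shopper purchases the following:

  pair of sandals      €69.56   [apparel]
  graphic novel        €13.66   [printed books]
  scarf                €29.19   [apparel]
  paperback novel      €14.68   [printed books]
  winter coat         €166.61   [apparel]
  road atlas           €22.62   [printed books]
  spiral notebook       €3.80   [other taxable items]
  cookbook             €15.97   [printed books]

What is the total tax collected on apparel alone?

Pair of sandals €69.56: apparel, under €150.00 → 0% → €0.00
Scarf €29.19: apparel, under €150.00 → 0% → €0.00
Winter coat €166.61: apparel, €150.00 or more → 10.25% → €17.08
Tax on apparel = €0.00 + €0.00 + €17.08 = €17.08

€17.08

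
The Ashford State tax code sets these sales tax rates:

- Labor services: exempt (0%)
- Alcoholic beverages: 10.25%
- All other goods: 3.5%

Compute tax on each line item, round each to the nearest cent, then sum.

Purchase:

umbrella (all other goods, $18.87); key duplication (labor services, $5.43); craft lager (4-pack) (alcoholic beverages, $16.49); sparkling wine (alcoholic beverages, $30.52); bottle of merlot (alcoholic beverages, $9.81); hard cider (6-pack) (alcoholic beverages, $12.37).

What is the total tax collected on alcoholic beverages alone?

$7.10

Craft lager (4-pack) $16.49: alcoholic beverages → 10.25% → $1.69
Sparkling wine $30.52: alcoholic beverages → 10.25% → $3.13
Bottle of merlot $9.81: alcoholic beverages → 10.25% → $1.01
Hard cider (6-pack) $12.37: alcoholic beverages → 10.25% → $1.27
Tax on alcoholic beverages = $1.69 + $3.13 + $1.01 + $1.27 = $7.10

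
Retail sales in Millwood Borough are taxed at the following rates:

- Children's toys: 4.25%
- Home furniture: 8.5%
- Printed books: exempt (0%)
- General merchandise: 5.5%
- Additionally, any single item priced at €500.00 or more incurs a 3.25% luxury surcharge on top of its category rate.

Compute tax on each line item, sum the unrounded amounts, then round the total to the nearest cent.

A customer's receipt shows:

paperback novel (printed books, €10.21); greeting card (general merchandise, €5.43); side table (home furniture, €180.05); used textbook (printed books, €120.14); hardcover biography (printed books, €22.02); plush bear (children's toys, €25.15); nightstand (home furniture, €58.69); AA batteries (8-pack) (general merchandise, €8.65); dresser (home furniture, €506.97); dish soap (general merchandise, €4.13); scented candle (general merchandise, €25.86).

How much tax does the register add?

€83.35

Paperback novel €10.21: printed books → 0% → €0.00
Greeting card €5.43: general merchandise → 5.5% → €0.29865
Side table €180.05: home furniture → 8.5% → €15.30425
Used textbook €120.14: printed books → 0% → €0.00
Hardcover biography €22.02: printed books → 0% → €0.00
Plush bear €25.15: children's toys → 4.25% → €1.068875
Nightstand €58.69: home furniture → 8.5% → €4.98865
AA batteries (8-pack) €8.65: general merchandise → 5.5% → €0.47575
Dresser €506.97: home furniture → 8.5% + 3.25% surcharge = 11.75% → €59.568975
Dish soap €4.13: general merchandise → 5.5% → €0.22715
Scented candle €25.86: general merchandise → 5.5% → €1.4223
Unrounded tax sum = €83.3546 → €83.35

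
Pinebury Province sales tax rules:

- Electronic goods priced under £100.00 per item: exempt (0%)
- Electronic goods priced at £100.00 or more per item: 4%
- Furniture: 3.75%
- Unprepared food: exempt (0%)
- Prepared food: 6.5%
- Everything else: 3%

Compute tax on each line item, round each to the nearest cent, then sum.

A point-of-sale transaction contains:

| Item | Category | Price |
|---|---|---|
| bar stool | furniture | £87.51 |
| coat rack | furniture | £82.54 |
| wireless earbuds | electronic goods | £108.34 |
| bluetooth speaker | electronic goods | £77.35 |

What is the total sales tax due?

£10.71

Bar stool £87.51: furniture → 3.75% → £3.28
Coat rack £82.54: furniture → 3.75% → £3.10
Wireless earbuds £108.34: electronic goods, £100.00 or more → 4% → £4.33
Bluetooth speaker £77.35: electronic goods, under £100.00 → 0% → £0.00
Total tax = £3.28 + £3.10 + £4.33 = £10.71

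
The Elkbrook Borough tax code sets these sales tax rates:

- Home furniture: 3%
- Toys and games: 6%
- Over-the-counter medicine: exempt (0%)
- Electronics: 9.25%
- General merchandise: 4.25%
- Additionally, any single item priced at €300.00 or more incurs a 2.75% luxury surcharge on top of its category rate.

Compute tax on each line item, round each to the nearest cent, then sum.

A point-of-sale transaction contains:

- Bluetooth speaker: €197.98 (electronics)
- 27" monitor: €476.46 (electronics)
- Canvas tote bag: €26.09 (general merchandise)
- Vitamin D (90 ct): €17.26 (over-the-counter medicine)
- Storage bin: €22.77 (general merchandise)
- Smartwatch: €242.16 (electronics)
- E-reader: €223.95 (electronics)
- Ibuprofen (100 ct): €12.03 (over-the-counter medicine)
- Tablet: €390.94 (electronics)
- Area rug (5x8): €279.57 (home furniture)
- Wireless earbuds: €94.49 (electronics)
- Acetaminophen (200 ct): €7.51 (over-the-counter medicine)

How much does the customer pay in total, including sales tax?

€2175.94

Bluetooth speaker €197.98: electronics → 9.25% → €18.31
27" monitor €476.46: electronics → 9.25% + 2.75% surcharge = 12% → €57.18
Canvas tote bag €26.09: general merchandise → 4.25% → €1.11
Vitamin D (90 ct) €17.26: over-the-counter medicine → 0% → €0.00
Storage bin €22.77: general merchandise → 4.25% → €0.97
Smartwatch €242.16: electronics → 9.25% → €22.40
E-reader €223.95: electronics → 9.25% → €20.72
Ibuprofen (100 ct) €12.03: over-the-counter medicine → 0% → €0.00
Tablet €390.94: electronics → 9.25% + 2.75% surcharge = 12% → €46.91
Area rug (5x8) €279.57: home furniture → 3% → €8.39
Wireless earbuds €94.49: electronics → 9.25% → €8.74
Acetaminophen (200 ct) €7.51: over-the-counter medicine → 0% → €0.00
Subtotal = €1991.21; tax = €184.73; total due = €2175.94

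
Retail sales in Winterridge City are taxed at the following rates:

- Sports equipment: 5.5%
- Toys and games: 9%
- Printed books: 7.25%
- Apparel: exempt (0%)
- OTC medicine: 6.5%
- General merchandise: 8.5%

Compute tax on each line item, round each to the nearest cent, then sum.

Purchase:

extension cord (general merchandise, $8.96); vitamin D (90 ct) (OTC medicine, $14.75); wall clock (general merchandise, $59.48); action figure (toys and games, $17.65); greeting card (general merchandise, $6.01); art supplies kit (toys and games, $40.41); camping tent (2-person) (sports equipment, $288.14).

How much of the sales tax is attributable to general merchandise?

$6.33

Extension cord $8.96: general merchandise → 8.5% → $0.76
Wall clock $59.48: general merchandise → 8.5% → $5.06
Greeting card $6.01: general merchandise → 8.5% → $0.51
Tax on general merchandise = $0.76 + $5.06 + $0.51 = $6.33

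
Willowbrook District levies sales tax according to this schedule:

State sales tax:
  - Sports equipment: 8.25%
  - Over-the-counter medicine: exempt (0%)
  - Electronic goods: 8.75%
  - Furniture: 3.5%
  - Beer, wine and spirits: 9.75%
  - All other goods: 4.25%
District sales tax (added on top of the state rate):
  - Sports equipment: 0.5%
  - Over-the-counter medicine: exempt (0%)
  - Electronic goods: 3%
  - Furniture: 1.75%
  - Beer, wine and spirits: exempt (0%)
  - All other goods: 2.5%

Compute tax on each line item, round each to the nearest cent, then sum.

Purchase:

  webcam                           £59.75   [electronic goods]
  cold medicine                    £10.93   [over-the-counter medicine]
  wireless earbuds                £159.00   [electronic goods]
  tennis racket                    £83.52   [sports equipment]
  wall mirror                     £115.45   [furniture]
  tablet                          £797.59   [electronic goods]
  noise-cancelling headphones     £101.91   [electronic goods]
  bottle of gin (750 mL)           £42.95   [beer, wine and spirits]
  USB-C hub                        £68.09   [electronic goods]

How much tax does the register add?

£156.95

Webcam £59.75: electronic goods → 8.75% + 3% district = 11.75% → £7.02
Cold medicine £10.93: over-the-counter medicine → 0% + 0% district = 0% → £0.00
Wireless earbuds £159.00: electronic goods → 8.75% + 3% district = 11.75% → £18.68
Tennis racket £83.52: sports equipment → 8.25% + 0.5% district = 8.75% → £7.31
Wall mirror £115.45: furniture → 3.5% + 1.75% district = 5.25% → £6.06
Tablet £797.59: electronic goods → 8.75% + 3% district = 11.75% → £93.72
Noise-cancelling headphones £101.91: electronic goods → 8.75% + 3% district = 11.75% → £11.97
Bottle of gin (750 mL) £42.95: beer, wine and spirits → 9.75% + 0% district = 9.75% → £4.19
USB-C hub £68.09: electronic goods → 8.75% + 3% district = 11.75% → £8.00
Total tax = £7.02 + £18.68 + £7.31 + £6.06 + £93.72 + £11.97 + £4.19 + £8.00 = £156.95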